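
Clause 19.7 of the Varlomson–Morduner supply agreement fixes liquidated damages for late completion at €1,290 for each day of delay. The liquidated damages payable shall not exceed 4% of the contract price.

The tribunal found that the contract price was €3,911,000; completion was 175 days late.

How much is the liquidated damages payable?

Liquidated damages: €156,440

Per-day damages: 175 × €1,290 = €225,750
Cap: 4% of €3,911,000 = €156,440
Cap at €156,440: €225,750 exceeds the cap → €156,440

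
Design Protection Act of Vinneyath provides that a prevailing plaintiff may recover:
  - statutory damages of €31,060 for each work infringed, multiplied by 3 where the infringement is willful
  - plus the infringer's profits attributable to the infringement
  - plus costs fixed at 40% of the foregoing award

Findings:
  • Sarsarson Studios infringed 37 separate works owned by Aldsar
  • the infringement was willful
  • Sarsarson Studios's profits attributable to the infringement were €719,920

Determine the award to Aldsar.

€5,834,612

Statutory damages: 37 × €31,060 = €1,149,220
Trebled: 3 × €1,149,220 = €3,447,660
Combined award: €3,447,660 + €719,920 = €4,167,580
Costs: 40% of €4,167,580 = €1,667,032
Award plus costs: €4,167,580 + €1,667,032 = €5,834,612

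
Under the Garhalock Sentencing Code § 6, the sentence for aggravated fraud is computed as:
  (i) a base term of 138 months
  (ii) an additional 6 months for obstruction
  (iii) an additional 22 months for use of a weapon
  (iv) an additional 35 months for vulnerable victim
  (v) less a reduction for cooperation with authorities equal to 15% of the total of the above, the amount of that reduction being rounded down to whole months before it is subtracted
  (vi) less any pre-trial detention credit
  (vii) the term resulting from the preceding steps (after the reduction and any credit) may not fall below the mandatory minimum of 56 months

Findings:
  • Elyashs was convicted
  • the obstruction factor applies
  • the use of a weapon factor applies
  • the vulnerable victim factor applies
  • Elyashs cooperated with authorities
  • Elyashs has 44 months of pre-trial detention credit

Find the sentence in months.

Obstruction enhancement: +6 months
Use of a weapon enhancement: +22 months
Vulnerable victim enhancement: +35 months
Adjusted term: 138 months + 6 months + 22 months + 35 months = 201 months
Cooperation with authorities reduction: 15% of 201 months = 30 months (rounded down)
After reduction: 201 − 30 = 171 months
Less pre-trial detention credit: 171 months − 44 months = 127 months
Minimum 56 months: 127 months meets the minimum, no increase.

127 months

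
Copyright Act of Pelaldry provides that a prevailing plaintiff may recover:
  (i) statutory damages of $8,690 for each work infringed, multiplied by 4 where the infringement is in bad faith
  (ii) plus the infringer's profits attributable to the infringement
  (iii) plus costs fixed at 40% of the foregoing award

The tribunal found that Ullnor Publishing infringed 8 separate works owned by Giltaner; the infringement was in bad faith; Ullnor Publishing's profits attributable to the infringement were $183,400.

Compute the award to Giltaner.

$646,072

Statutory damages: 8 × $8,690 = $69,520
Multiplied by 4: 4 × $69,520 = $278,080
Combined award: $278,080 + $183,400 = $461,480
Costs: 40% of $461,480 = $184,592
Award plus costs: $461,480 + $184,592 = $646,072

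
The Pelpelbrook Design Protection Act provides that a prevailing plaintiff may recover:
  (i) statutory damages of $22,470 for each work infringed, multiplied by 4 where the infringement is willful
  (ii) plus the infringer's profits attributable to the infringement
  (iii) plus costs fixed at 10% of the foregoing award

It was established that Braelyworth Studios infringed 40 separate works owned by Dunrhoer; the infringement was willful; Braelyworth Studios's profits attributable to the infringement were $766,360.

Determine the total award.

$4,797,716

Statutory damages: 40 × $22,470 = $898,800
Multiplied by 4: 4 × $898,800 = $3,595,200
Combined award: $3,595,200 + $766,360 = $4,361,560
Costs: 10% of $4,361,560 = $436,156
Award plus costs: $4,361,560 + $436,156 = $4,797,716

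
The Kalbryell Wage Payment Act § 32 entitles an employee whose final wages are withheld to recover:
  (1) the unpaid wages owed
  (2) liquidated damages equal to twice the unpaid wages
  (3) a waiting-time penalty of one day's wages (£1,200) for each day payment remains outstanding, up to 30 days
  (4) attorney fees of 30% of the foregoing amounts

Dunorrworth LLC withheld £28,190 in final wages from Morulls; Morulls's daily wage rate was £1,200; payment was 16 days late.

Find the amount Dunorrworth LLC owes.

£134,901

Doubled: 2 × £28,190 = £56,380
Penalty days: min(16, 30) = 16
Waiting-time penalty: 16 × £1,200 = £19,200
Subtotal: £28,190 + £56,380 + £19,200 = £103,770
Attorney fees: 30% of £103,770 = £31,131
Total award: £103,770 + £31,131 = £134,901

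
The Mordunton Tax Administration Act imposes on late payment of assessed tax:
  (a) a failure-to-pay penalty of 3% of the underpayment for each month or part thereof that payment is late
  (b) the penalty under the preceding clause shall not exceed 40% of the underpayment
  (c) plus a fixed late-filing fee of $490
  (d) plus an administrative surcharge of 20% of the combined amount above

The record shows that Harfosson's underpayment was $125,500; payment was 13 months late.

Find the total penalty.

Penalty: $59,322

Accrued rate: 3% × 13 = 39%, capped at 40% → 39%
Failure-to-pay penalty: 39% of $125,500 = $48,945
Penalty before surcharge: $48,945 + $490 = $49,435
Administrative surcharge: 20% of $49,435 = $9,887
Total penalty: $49,435 + $9,887 = $59,322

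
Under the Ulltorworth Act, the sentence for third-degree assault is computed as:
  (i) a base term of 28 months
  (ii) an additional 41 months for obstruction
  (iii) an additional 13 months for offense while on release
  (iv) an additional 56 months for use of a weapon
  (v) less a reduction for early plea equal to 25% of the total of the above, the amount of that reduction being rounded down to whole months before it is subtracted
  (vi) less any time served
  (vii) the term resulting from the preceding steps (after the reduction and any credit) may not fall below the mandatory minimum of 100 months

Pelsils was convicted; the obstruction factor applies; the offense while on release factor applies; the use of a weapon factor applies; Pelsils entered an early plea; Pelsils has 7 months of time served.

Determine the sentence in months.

Obstruction enhancement: +41 months
Offense while on release enhancement: +13 months
Use of a weapon enhancement: +56 months
Adjusted term: 28 months + 41 months + 13 months + 56 months = 138 months
Early plea reduction: 25% of 138 months = 34 months (rounded down)
After reduction: 138 − 34 = 104 months
Less time served: 104 months − 7 months = 97 months
Minimum 100 months: 97 months is below the minimum → 100 months

Sentence: 100 months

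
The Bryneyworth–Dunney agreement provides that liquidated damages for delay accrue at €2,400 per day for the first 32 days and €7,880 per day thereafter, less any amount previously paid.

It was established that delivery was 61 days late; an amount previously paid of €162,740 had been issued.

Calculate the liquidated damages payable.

First 32 days: 32 × €2,400 = €76,800
Remaining days: (61 − 32) × €7,880 = €228,520
Accrued per-day damages: €76,800 + €228,520 = €305,320
Less amount previously paid: €305,320 − €162,740 = €142,580

Liquidated damages: €142,580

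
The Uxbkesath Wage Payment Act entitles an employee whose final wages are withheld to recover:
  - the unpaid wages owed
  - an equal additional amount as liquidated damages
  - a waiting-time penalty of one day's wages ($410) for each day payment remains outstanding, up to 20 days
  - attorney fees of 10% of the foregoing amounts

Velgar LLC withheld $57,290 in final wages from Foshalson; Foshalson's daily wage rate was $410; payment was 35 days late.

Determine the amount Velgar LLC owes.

$135,058

Liquidated damages (equal amount): $57,290
Penalty days: min(35, 20) = 20
Waiting-time penalty: 20 × $410 = $8,200
Subtotal: $57,290 + $57,290 + $8,200 = $122,780
Attorney fees: 10% of $122,780 = $12,278
Total award: $122,780 + $12,278 = $135,058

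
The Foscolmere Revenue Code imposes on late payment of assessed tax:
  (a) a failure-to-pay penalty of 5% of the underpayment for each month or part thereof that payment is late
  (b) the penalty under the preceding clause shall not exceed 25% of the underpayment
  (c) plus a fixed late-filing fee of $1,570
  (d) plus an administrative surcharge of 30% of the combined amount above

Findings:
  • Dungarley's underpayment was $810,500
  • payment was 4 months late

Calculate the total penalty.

$212,771

Accrued rate: 5% × 4 = 20%, capped at 25% → 20%
Failure-to-pay penalty: 20% of $810,500 = $162,100
Penalty before surcharge: $162,100 + $1,570 = $163,670
Administrative surcharge: 30% of $163,670 = $49,101
Total penalty: $163,670 + $49,101 = $212,771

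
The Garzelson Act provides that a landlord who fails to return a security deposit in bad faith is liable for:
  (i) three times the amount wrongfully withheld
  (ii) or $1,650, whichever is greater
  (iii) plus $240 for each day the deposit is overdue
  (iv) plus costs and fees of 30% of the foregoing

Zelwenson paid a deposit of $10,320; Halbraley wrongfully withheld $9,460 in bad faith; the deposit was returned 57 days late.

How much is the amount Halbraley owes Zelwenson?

Recovery: $54,678

Trebled: 3 × $9,460 = $28,380
Minimum $1,650: $28,380 meets the minimum, no increase.
Late-return penalty: 57 × $240 = $13,680
Damages plus late penalty: $28,380 + $13,680 = $42,060
Costs and fees: 30% of $42,060 = $12,618
Total recovery: $42,060 + $12,618 = $54,678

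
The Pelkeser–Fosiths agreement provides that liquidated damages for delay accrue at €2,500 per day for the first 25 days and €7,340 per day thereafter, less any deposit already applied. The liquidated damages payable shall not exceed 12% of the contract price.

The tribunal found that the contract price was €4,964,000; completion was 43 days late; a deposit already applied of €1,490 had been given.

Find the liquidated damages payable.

First 25 days: 25 × €2,500 = €62,500
Remaining days: (43 − 25) × €7,340 = €132,120
Accrued per-day damages: €62,500 + €132,120 = €194,620
Less deposit already applied: €194,620 − €1,490 = €193,130
Cap: 12% of €4,964,000 = €595,680
Cap at €595,680: €193,130 is within the cap, no reduction.

Liquidated damages: €193,130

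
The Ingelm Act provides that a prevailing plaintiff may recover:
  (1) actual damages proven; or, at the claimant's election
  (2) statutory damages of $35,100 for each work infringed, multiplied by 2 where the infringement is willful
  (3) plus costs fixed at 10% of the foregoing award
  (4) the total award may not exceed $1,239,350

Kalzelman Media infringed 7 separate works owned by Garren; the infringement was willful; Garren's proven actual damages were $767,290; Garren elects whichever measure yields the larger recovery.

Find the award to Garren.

$844,019

Statutory damages: 7 × $35,100 = $245,700
Doubled: 2 × $245,700 = $491,400
Greater of actual damages ($767,290) or enhanced statutory damages ($491,400): $767,290
Costs: 10% of $767,290 = $76,729
Award plus costs: $767,290 + $76,729 = $844,019
Cap at $1,239,350: $844,019 is within the cap, no reduction.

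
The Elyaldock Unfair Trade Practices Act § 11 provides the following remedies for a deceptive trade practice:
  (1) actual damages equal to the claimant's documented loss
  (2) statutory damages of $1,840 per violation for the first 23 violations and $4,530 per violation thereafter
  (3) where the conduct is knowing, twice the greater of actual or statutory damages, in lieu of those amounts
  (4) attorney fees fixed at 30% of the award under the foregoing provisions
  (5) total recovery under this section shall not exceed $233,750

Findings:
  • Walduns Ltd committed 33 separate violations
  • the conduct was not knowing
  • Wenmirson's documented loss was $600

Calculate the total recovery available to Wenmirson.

$114,686

First 23 violations: 23 × $1,840 = $42,320
Remaining violations: (33 − 23) × $4,530 = $45,300
Statutory damages: $42,320 + $45,300 = $87,620
Conduct not knowing: the in-lieu enhancement does not apply.
Actual plus statutory damages: $600 + $87,620 = $88,220
Attorney fees: 30% of $88,220 = $26,466
Total before cap: $88,220 + $26,466 = $114,686
Cap at $233,750: $114,686 is within the cap, no reduction.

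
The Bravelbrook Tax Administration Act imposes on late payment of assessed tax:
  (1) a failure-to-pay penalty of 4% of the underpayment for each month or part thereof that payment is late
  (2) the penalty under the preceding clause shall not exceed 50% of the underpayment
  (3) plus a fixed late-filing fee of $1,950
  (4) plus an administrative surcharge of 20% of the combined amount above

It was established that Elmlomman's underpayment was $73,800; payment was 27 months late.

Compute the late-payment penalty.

$46,620

Accrued rate: 4% × 27 = 108%, capped at 50% → 50%
Failure-to-pay penalty: 50% of $73,800 = $36,900
Penalty before surcharge: $36,900 + $1,950 = $38,850
Administrative surcharge: 20% of $38,850 = $7,770
Total penalty: $38,850 + $7,770 = $46,620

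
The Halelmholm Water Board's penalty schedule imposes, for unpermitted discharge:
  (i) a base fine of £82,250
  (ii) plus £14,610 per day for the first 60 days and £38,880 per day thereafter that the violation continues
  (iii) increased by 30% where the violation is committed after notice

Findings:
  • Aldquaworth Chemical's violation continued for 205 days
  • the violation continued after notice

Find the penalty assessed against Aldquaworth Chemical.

First 60 days: 60 × £14,610 = £876,600
Remaining days: (205 − 60) × £38,880 = £5,637,600
Per-day component: £876,600 + £5,637,600 = £6,514,200
Base plus per-day: £82,250 + £6,514,200 = £6,596,450
Enhancement: 30% of £6,596,450 = £1,978,935
Enhanced fine: £6,596,450 + £1,978,935 = £8,575,385

£8,575,385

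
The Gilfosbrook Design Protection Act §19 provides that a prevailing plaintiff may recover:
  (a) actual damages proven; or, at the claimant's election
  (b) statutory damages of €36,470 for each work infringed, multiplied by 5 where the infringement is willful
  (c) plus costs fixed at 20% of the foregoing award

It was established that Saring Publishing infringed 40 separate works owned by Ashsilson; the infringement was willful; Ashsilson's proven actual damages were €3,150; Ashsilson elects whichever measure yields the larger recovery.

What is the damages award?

Statutory damages: 40 × €36,470 = €1,458,800
Multiplied by 5: 5 × €1,458,800 = €7,294,000
Greater of actual damages (€3,150) or enhanced statutory damages (€7,294,000): €7,294,000
Costs: 20% of €7,294,000 = €1,458,800
Award plus costs: €7,294,000 + €1,458,800 = €8,752,800

Award: €8,752,800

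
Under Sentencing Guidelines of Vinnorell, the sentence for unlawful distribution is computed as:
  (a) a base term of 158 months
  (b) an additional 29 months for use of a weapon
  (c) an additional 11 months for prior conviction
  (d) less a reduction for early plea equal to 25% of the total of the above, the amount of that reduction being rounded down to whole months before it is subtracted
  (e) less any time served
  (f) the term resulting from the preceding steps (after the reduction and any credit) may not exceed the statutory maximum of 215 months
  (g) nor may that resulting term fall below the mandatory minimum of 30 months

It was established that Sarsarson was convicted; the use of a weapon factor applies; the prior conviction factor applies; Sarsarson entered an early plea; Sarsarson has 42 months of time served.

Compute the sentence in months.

Use of a weapon enhancement: +29 months
Prior conviction enhancement: +11 months
Adjusted term: 158 months + 29 months + 11 months = 198 months
Early plea reduction: 25% of 198 months = 49 months (rounded down)
After reduction: 198 − 49 = 149 months
Less time served: 149 months − 42 months = 107 months
Cap at 215 months: 107 months is within the cap, no reduction.
Minimum 30 months: 107 months meets the minimum, no increase.

Sentence: 107 months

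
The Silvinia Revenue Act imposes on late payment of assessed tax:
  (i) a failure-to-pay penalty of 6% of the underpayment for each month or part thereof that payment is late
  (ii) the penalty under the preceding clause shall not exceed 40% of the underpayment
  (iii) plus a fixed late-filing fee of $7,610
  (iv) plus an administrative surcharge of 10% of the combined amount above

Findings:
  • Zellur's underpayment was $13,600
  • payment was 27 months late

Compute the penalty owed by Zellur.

$14,355

Accrued rate: 6% × 27 = 162%, capped at 40% → 40%
Failure-to-pay penalty: 40% of $13,600 = $5,440
Penalty before surcharge: $5,440 + $7,610 = $13,050
Administrative surcharge: 10% of $13,050 = $1,305
Total penalty: $13,050 + $1,305 = $14,355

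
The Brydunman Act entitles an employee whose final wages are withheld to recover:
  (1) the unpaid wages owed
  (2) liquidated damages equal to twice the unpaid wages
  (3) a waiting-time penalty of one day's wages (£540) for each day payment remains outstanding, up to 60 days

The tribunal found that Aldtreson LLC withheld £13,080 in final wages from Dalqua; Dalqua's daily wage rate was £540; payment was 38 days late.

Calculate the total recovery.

£59,760

Doubled: 2 × £13,080 = £26,160
Penalty days: min(38, 60) = 38
Waiting-time penalty: 38 × £540 = £20,520
Total award: £13,080 + £26,160 + £20,520 = £59,760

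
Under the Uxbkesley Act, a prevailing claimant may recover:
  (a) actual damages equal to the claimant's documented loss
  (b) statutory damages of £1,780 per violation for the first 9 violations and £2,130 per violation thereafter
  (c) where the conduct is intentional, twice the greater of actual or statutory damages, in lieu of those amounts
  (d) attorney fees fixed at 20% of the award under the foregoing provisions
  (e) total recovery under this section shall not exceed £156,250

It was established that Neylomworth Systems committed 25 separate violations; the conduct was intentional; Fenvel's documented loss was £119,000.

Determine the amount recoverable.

£156,250

First 9 violations: 9 × £1,780 = £16,020
Remaining violations: (25 − 9) × £2,130 = £34,080
Statutory damages: £16,020 + £34,080 = £50,100
Greater of actual damages (£119,000) or statutory damages (£50,100): £119,000
Doubled: 2 × £119,000 = £238,000
Attorney fees: 20% of £238,000 = £47,600
Total before cap: £238,000 + £47,600 = £285,600
Cap at £156,250: £285,600 exceeds the cap → £156,250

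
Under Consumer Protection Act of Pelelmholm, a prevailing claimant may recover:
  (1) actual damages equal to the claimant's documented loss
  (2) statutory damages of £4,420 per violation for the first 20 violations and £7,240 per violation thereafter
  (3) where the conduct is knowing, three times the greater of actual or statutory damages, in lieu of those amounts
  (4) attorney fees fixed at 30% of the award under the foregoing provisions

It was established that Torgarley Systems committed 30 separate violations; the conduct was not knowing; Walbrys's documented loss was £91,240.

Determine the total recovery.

First 20 violations: 20 × £4,420 = £88,400
Remaining violations: (30 − 20) × £7,240 = £72,400
Statutory damages: £88,400 + £72,400 = £160,800
Conduct not knowing: the in-lieu enhancement does not apply.
Actual plus statutory damages: £91,240 + £160,800 = £252,040
Attorney fees: 30% of £252,040 = £75,612
Total recovery: £252,040 + £75,612 = £327,652

£327,652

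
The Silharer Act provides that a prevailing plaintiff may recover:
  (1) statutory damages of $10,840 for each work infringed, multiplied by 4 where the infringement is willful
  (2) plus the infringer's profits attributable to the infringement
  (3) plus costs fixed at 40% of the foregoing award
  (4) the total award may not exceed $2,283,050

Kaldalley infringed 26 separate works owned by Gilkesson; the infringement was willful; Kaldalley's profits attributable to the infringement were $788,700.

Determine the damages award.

Statutory damages: 26 × $10,840 = $281,840
Multiplied by 4: 4 × $281,840 = $1,127,360
Combined award: $1,127,360 + $788,700 = $1,916,060
Costs: 40% of $1,916,060 = $766,424
Award plus costs: $1,916,060 + $766,424 = $2,682,484
Cap at $2,283,050: $2,682,484 exceeds the cap → $2,283,050

Award: $2,283,050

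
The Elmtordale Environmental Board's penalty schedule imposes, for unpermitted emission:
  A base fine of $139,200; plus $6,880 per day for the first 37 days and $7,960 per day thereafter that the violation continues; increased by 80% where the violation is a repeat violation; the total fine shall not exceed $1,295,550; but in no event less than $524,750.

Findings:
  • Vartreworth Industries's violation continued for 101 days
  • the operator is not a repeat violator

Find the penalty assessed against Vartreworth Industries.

First 37 days: 37 × $6,880 = $254,560
Remaining days: (101 − 37) × $7,960 = $509,440
Per-day component: $254,560 + $509,440 = $764,000
Base plus per-day: $139,200 + $764,000 = $903,200
The operator is not a repeat violator: no 80% increase.
Cap at $1,295,550: $903,200 is within the cap, no reduction.
Minimum $524,750: $903,200 meets the minimum, no increase.

$903,200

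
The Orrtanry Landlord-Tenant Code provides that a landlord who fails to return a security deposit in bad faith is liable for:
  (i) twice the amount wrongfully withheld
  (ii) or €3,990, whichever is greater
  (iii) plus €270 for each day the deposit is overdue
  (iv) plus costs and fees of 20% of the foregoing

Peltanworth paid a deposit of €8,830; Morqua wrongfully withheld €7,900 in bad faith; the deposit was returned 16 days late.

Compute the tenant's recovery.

Doubled: 2 × €7,900 = €15,800
Minimum €3,990: €15,800 meets the minimum, no increase.
Late-return penalty: 16 × €270 = €4,320
Damages plus late penalty: €15,800 + €4,320 = €20,120
Costs and fees: 20% of €20,120 = €4,024
Total recovery: €20,120 + €4,024 = €24,144

€24,144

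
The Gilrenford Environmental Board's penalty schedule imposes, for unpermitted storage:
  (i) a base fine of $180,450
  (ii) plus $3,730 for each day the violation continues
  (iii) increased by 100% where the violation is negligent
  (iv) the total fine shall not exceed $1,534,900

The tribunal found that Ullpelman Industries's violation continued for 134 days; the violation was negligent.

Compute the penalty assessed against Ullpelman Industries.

Civil penalty: $1,360,540

Per-day component: 134 × $3,730 = $499,820
Base plus per-day: $180,450 + $499,820 = $680,270
Enhancement: 100% of $680,270 = $680,270
Enhanced fine: $680,270 + $680,270 = $1,360,540
Cap at $1,534,900: $1,360,540 is within the cap, no reduction.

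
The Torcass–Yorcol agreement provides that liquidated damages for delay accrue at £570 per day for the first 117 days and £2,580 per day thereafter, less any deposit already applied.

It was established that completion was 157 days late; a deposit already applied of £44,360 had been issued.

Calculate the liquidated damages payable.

First 117 days: 117 × £570 = £66,690
Remaining days: (157 − 117) × £2,580 = £103,200
Accrued per-day damages: £66,690 + £103,200 = £169,890
Less deposit already applied: £169,890 − £44,360 = £125,530

Liquidated damages: £125,530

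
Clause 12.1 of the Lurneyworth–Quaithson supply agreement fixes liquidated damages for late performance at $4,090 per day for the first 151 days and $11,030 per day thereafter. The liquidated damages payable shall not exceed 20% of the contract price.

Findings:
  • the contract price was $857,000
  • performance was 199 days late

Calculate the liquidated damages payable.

First 151 days: 151 × $4,090 = $617,590
Remaining days: (199 − 151) × $11,030 = $529,440
Accrued per-day damages: $617,590 + $529,440 = $1,147,030
Cap: 20% of $857,000 = $171,400
Cap at $171,400: $1,147,030 exceeds the cap → $171,400

$171,400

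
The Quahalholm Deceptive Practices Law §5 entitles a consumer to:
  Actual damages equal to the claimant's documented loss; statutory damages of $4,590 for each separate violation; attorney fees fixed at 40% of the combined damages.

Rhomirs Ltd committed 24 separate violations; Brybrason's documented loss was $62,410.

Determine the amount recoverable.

$241,598

Statutory damages: 24 × $4,590 = $110,160
Combined damages: $62,410 + $110,160 = $172,570
Attorney fees: 40% of $172,570 = $69,028
Total recovery: $172,570 + $69,028 = $241,598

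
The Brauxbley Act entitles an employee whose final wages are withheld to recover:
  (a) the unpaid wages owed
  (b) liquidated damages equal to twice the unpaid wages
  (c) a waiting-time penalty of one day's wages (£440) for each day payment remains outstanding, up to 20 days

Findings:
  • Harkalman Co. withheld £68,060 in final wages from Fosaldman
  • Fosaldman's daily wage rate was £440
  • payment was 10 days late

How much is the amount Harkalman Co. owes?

£208,580

Doubled: 2 × £68,060 = £136,120
Penalty days: min(10, 20) = 10
Waiting-time penalty: 10 × £440 = £4,400
Total award: £68,060 + £136,120 + £4,400 = £208,580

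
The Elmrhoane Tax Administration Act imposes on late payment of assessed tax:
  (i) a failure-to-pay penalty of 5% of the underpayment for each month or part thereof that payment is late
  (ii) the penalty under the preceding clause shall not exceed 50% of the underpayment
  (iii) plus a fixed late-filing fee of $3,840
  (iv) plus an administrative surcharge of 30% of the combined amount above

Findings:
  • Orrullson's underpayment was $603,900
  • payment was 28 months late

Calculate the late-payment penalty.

Accrued rate: 5% × 28 = 140%, capped at 50% → 50%
Failure-to-pay penalty: 50% of $603,900 = $301,950
Penalty before surcharge: $301,950 + $3,840 = $305,790
Administrative surcharge: 30% of $305,790 = $91,737
Total penalty: $305,790 + $91,737 = $397,527

Penalty: $397,527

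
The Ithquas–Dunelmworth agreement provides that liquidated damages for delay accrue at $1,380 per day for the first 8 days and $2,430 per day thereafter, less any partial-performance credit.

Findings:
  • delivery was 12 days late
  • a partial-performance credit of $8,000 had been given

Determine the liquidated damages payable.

$12,760

First 8 days: 8 × $1,380 = $11,040
Remaining days: (12 − 8) × $2,430 = $9,720
Accrued per-day damages: $11,040 + $9,720 = $20,760
Less partial-performance credit: $20,760 − $8,000 = $12,760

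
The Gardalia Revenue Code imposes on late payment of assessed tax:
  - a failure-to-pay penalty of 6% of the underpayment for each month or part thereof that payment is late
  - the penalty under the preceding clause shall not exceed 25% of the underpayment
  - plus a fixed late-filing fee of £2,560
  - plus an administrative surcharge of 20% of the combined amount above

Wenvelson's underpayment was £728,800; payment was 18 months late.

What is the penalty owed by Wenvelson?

Accrued rate: 6% × 18 = 108%, capped at 25% → 25%
Failure-to-pay penalty: 25% of £728,800 = £182,200
Penalty before surcharge: £182,200 + £2,560 = £184,760
Administrative surcharge: 20% of £184,760 = £36,952
Total penalty: £184,760 + £36,952 = £221,712

£221,712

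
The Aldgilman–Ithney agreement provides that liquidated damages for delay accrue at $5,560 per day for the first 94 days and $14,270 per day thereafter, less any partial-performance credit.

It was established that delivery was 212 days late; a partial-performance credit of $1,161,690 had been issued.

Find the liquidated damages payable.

$1,044,810

First 94 days: 94 × $5,560 = $522,640
Remaining days: (212 − 94) × $14,270 = $1,683,860
Accrued per-day damages: $522,640 + $1,683,860 = $2,206,500
Less partial-performance credit: $2,206,500 − $1,161,690 = $1,044,810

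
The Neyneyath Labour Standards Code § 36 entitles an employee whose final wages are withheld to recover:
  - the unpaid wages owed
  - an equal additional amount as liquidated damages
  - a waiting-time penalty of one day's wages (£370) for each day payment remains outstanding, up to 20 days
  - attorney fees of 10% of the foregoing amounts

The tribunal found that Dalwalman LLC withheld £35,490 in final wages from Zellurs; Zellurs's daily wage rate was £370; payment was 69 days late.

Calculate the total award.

£86,218

Liquidated damages (equal amount): £35,490
Penalty days: min(69, 20) = 20
Waiting-time penalty: 20 × £370 = £7,400
Subtotal: £35,490 + £35,490 + £7,400 = £78,380
Attorney fees: 10% of £78,380 = £7,838
Total award: £78,380 + £7,838 = £86,218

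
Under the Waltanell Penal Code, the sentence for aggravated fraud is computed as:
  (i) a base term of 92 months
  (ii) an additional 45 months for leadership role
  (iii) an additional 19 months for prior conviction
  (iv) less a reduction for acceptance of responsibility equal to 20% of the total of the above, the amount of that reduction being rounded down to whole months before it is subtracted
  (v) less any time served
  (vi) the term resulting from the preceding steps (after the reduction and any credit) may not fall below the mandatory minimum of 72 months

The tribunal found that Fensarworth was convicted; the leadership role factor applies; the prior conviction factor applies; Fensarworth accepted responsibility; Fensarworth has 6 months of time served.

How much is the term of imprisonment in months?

119 months

Leadership role enhancement: +45 months
Prior conviction enhancement: +19 months
Adjusted term: 92 months + 45 months + 19 months = 156 months
Acceptance of responsibility reduction: 20% of 156 months = 31 months (rounded down)
After reduction: 156 − 31 = 125 months
Less time served: 125 months − 6 months = 119 months
Minimum 72 months: 119 months meets the minimum, no increase.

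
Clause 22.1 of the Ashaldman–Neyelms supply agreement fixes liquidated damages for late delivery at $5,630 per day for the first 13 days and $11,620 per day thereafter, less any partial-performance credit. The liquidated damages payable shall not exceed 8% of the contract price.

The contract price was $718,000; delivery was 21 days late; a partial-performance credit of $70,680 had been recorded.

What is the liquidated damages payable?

$57,440

First 13 days: 13 × $5,630 = $73,190
Remaining days: (21 − 13) × $11,620 = $92,960
Accrued per-day damages: $73,190 + $92,960 = $166,150
Less partial-performance credit: $166,150 − $70,680 = $95,470
Cap: 8% of $718,000 = $57,440
Cap at $57,440: $95,470 exceeds the cap → $57,440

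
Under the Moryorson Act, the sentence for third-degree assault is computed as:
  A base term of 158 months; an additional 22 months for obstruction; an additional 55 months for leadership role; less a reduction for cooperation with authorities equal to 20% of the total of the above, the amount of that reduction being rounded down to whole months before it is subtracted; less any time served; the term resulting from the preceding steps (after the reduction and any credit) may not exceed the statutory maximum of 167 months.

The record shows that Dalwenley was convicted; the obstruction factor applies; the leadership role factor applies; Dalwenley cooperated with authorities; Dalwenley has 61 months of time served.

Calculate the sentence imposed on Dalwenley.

Sentence: 127 months

Obstruction enhancement: +22 months
Leadership role enhancement: +55 months
Adjusted term: 158 months + 22 months + 55 months = 235 months
Cooperation with authorities reduction: 20% of 235 months = 47 months (rounded down)
After reduction: 235 − 47 = 188 months
Less time served: 188 months − 61 months = 127 months
Cap at 167 months: 127 months is within the cap, no reduction.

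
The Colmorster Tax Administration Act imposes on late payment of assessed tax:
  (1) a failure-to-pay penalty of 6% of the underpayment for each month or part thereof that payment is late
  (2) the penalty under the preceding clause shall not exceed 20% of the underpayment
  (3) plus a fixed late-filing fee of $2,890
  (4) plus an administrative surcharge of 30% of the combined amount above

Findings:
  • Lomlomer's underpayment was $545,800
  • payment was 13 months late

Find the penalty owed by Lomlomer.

$145,665

Accrued rate: 6% × 13 = 78%, capped at 20% → 20%
Failure-to-pay penalty: 20% of $545,800 = $109,160
Penalty before surcharge: $109,160 + $2,890 = $112,050
Administrative surcharge: 30% of $112,050 = $33,615
Total penalty: $112,050 + $33,615 = $145,665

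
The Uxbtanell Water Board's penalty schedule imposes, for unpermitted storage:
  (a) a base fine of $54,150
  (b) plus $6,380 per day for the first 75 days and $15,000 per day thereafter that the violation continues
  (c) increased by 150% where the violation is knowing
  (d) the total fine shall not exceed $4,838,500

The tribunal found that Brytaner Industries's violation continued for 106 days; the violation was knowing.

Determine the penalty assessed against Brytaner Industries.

First 75 days: 75 × $6,380 = $478,500
Remaining days: (106 − 75) × $15,000 = $465,000
Per-day component: $478,500 + $465,000 = $943,500
Base plus per-day: $54,150 + $943,500 = $997,650
Enhancement: 150% of $997,650 = $1,496,475
Enhanced fine: $997,650 + $1,496,475 = $2,494,125
Cap at $4,838,500: $2,494,125 is within the cap, no reduction.

$2,494,125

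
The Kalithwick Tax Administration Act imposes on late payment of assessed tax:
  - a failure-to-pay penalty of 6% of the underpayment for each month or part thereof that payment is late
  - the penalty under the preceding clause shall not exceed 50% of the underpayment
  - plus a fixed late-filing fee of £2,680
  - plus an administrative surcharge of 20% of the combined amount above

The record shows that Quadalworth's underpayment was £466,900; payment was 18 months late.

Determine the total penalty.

Penalty: £283,356

Accrued rate: 6% × 18 = 108%, capped at 50% → 50%
Failure-to-pay penalty: 50% of £466,900 = £233,450
Penalty before surcharge: £233,450 + £2,680 = £236,130
Administrative surcharge: 20% of £236,130 = £47,226
Total penalty: £236,130 + £47,226 = £283,356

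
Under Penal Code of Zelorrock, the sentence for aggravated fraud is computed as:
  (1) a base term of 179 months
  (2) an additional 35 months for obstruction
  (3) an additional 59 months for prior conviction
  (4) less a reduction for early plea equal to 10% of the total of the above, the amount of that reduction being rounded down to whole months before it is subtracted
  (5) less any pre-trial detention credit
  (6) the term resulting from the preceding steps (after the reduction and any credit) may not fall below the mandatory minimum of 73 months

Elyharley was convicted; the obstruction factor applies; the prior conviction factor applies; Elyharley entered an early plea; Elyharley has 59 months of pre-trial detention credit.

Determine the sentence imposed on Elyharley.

Sentence: 187 months

Obstruction enhancement: +35 months
Prior conviction enhancement: +59 months
Adjusted term: 179 months + 35 months + 59 months = 273 months
Early plea reduction: 10% of 273 months = 27 months (rounded down)
After reduction: 273 − 27 = 246 months
Less pre-trial detention credit: 246 months − 59 months = 187 months
Minimum 73 months: 187 months meets the minimum, no increase.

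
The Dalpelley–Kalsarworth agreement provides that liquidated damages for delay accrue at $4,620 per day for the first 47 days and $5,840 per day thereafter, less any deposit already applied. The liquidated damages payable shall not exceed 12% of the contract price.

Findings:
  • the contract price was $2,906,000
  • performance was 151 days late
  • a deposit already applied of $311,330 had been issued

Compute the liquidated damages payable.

First 47 days: 47 × $4,620 = $217,140
Remaining days: (151 − 47) × $5,840 = $607,360
Accrued per-day damages: $217,140 + $607,360 = $824,500
Less deposit already applied: $824,500 − $311,330 = $513,170
Cap: 12% of $2,906,000 = $348,720
Cap at $348,720: $513,170 exceeds the cap → $348,720

$348,720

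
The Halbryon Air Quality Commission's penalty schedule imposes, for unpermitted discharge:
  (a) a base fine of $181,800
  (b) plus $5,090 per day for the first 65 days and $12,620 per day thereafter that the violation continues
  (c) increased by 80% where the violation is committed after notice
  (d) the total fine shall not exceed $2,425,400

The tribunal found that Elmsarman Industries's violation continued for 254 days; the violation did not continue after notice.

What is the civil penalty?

$2,425,400

First 65 days: 65 × $5,090 = $330,850
Remaining days: (254 − 65) × $12,620 = $2,385,180
Per-day component: $330,850 + $2,385,180 = $2,716,030
Base plus per-day: $181,800 + $2,716,030 = $2,897,830
The violation did not continue after notice: no 80% increase.
Cap at $2,425,400: $2,897,830 exceeds the cap → $2,425,400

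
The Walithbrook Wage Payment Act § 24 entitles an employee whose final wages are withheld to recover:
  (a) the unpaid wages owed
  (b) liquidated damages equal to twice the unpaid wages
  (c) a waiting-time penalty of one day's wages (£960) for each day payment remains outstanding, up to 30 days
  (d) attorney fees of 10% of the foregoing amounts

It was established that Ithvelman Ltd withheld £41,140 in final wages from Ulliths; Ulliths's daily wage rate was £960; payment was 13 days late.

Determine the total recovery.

Total award: £149,490

Doubled: 2 × £41,140 = £82,280
Penalty days: min(13, 30) = 13
Waiting-time penalty: 13 × £960 = £12,480
Subtotal: £41,140 + £82,280 + £12,480 = £135,900
Attorney fees: 10% of £135,900 = £13,590
Total award: £135,900 + £13,590 = £149,490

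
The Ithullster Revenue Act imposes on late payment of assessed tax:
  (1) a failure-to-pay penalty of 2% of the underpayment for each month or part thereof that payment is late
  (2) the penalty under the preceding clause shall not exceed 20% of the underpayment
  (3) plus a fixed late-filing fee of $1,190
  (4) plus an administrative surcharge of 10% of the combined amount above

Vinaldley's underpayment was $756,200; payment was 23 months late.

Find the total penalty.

$167,673

Accrued rate: 2% × 23 = 46%, capped at 20% → 20%
Failure-to-pay penalty: 20% of $756,200 = $151,240
Penalty before surcharge: $151,240 + $1,190 = $152,430
Administrative surcharge: 10% of $152,430 = $15,243
Total penalty: $152,430 + $15,243 = $167,673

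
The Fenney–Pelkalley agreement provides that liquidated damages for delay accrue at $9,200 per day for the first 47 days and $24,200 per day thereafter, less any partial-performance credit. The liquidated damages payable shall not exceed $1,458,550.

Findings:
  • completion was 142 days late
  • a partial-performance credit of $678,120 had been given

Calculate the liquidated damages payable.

First 47 days: 47 × $9,200 = $432,400
Remaining days: (142 − 47) × $24,200 = $2,299,000
Accrued per-day damages: $432,400 + $2,299,000 = $2,731,400
Less partial-performance credit: $2,731,400 − $678,120 = $2,053,280
Cap at $1,458,550: $2,053,280 exceeds the cap → $1,458,550

$1,458,550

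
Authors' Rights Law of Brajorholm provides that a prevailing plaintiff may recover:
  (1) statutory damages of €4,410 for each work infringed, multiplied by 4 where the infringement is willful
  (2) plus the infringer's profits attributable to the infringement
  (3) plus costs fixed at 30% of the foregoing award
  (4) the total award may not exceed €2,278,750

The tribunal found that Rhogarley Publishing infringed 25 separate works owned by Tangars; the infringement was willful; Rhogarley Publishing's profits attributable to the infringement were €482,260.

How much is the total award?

€1,200,238

Statutory damages: 25 × €4,410 = €110,250
Multiplied by 4: 4 × €110,250 = €441,000
Combined award: €441,000 + €482,260 = €923,260
Costs: 30% of €923,260 = €276,978
Award plus costs: €923,260 + €276,978 = €1,200,238
Cap at €2,278,750: €1,200,238 is within the cap, no reduction.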